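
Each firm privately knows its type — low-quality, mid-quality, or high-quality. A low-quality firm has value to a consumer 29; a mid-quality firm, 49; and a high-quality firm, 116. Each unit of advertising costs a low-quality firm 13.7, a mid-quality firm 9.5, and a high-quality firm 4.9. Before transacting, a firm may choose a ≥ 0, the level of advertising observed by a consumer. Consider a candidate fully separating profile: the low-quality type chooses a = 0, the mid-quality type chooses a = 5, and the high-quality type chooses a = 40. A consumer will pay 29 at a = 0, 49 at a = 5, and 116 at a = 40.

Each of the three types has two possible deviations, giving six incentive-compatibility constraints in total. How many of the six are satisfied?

Low-quality (own payoff 29): to a=5 gives 49 − 13.7×5 = -19.5 → no gain ✓; to a=40 gives 116 − 13.7×40 = -432 → no gain ✓.
Mid-quality (own payoff 49 − 9.5×5 = 1.5): to a=0 gives 29 → profitable ✗; to a=40 gives 116 − 9.5×40 = -264 → no gain ✓.
High-quality (own payoff 116 − 4.9×40 = -80): to a=0 gives 29 → profitable ✗; to a=5 gives 49 − 4.9×5 = 24.5 → profitable ✗.
3 of the 6 constraints hold; not an equilibrium.

3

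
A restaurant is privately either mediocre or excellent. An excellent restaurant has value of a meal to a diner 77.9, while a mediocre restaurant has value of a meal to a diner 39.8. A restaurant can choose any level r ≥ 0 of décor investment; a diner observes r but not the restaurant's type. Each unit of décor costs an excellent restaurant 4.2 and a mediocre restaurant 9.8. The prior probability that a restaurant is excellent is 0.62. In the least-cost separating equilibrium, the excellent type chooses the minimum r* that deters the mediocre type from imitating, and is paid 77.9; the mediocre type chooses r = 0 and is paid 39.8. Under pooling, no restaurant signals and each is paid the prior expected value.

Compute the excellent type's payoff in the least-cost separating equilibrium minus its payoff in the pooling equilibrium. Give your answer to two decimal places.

-1.85

Least-cost separating signal: r* solves 39.8 = 77.9 − 9.8·r*, so r* = (77.9 − 39.8)/9.8 ≈ 3.8878.
Excellent type's separating payoff: 77.9 − 4.2 × r* = 77.9 − 4.2 × (77.9 − 39.8)/9.8 = 77.9 − 160.02/9.8 ≈ 61.5714.
Pooling payoff: 0.62 × 77.9 + 0.38 × 39.8 = 63.422.
Difference: 61.5714 − 63.422 = -1.8506, i.e. -1.85 to two decimal places.
The excellent type would prefer the pooling outcome.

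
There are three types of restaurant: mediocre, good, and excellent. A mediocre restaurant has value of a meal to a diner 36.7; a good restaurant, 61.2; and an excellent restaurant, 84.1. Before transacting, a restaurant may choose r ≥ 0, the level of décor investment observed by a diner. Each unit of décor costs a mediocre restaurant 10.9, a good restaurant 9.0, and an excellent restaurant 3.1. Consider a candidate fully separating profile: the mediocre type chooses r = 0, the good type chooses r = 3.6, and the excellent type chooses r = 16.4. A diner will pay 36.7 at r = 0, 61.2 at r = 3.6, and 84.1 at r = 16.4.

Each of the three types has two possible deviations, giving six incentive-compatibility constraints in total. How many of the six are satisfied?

3

Mediocre (own payoff 36.7): to r=3.6 gives 61.2 − 10.9×3.6 = 21.96 → no gain ✓; to r=16.4 gives 84.1 − 10.9×16.4 = -94.66 → no gain ✓.
Good (own payoff 61.2 − 9.0×3.6 = 28.8): to r=0 gives 36.7 → profitable ✗; to r=16.4 gives 84.1 − 9.0×16.4 = -63.5 → no gain ✓.
Excellent (own payoff 84.1 − 3.1×16.4 = 33.26): to r=0 gives 36.7 → profitable ✗; to r=3.6 gives 61.2 − 3.1×3.6 = 50.04 → profitable ✗.
3 of the 6 constraints hold; not an equilibrium.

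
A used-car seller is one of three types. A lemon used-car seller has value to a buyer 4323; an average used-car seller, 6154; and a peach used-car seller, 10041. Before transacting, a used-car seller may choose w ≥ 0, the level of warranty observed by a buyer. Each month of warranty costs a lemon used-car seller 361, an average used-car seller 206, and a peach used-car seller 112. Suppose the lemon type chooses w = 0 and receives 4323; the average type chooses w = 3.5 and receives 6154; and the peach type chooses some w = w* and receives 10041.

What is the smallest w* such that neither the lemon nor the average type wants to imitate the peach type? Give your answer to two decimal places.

Lemon type (on-path payoff 4323) won't mimic when 4323 ≥ 10041 − 361·w*, i.e. w* ≥ 15.84.
Average type (on-path payoff 6154 − 206×3.5 = 5433) won't mimic when 5433 ≥ 10041 − 206·w*, i.e. w* ≥ 22.37.
Both must hold, so w* = max(15.84, 22.37) = 22.37. The average type's constraint binds.

22.37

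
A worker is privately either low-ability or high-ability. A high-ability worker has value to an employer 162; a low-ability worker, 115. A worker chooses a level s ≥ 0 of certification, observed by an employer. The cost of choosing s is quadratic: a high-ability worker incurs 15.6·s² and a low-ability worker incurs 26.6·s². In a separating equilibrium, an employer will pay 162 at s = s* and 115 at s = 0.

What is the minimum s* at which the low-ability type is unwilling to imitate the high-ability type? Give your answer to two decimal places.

The low-ability type at s = 0 receives 115; imitating at s* yields 162 − 26.6·s*².
Indifference: 115 = 162 − 26.6·s*², so s*² = (162 − 115) / 26.6 ≈ 1.7669.
s* = √1.7669 ≈ 1.33.

1.33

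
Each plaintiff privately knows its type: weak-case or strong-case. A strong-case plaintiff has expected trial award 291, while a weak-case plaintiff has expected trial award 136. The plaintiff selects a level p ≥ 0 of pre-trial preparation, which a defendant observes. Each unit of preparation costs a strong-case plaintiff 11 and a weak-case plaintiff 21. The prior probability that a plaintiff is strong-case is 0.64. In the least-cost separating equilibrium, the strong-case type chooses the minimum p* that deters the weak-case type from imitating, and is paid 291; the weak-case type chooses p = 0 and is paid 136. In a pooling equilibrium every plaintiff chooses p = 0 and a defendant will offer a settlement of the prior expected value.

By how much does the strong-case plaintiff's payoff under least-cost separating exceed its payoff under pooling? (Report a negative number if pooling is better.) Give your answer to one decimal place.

Least-cost separating signal: p* solves 136 = 291 − 21·p*, so p* = (291 − 136)/21 ≈ 7.3810.
Strong-case type's separating payoff: 291 − 11 × p* = 291 − 11 × (291 − 136)/21 = 291 − 1705/21 ≈ 209.810.
Pooling payoff: 0.64 × 291 + 0.36 × 136 = 235.2.
Difference: 209.810 − 235.2 = -25.39, i.e. -25.4 to one decimal place.
The strong-case type would prefer the pooling outcome.

-25.4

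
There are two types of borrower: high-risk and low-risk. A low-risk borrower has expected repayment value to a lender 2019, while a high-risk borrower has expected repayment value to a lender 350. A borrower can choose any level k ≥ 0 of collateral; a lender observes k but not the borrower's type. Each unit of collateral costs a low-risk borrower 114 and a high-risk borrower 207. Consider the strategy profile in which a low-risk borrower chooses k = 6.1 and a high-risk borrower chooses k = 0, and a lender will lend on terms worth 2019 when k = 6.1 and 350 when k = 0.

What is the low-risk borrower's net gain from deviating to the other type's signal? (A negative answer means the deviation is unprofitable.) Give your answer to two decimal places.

Playing k = 6.1 the low-risk borrower receives 2019 − 114 × 6.1 = 1323.6.
Deviating to k = 0 yields 350 instead.
Gain from deviating: 350 − 1323.6 = -973.60.
The gain is negative, so the low-risk type's incentive-compatibility constraint is satisfied.

-973.60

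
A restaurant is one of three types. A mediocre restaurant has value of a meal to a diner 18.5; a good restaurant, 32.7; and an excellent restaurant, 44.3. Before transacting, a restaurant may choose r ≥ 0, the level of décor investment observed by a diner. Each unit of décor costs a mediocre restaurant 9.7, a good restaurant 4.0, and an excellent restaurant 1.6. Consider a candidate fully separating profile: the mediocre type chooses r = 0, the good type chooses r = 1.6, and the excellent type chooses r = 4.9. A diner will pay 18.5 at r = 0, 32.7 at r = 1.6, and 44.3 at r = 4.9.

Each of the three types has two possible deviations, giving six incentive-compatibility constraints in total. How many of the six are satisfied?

6

Excellent (own payoff 44.3 − 1.6×4.9 = 36.46): to r=0 gives 18.5 → no gain ✓; to r=1.6 gives 32.7 − 1.6×1.6 = 30.14 → no gain ✓.
Good (own payoff 32.7 − 4.0×1.6 = 26.3): to r=0 gives 18.5 → no gain ✓; to r=4.9 gives 44.3 − 4.0×4.9 = 24.7 → no gain ✓.
Mediocre (own payoff 18.5): to r=1.6 gives 32.7 − 9.7×1.6 = 17.18 → no gain ✓; to r=4.9 gives 44.3 − 9.7×4.9 = -3.23 → no gain ✓.
6 of the 6 constraints hold; this profile is a separating equilibrium.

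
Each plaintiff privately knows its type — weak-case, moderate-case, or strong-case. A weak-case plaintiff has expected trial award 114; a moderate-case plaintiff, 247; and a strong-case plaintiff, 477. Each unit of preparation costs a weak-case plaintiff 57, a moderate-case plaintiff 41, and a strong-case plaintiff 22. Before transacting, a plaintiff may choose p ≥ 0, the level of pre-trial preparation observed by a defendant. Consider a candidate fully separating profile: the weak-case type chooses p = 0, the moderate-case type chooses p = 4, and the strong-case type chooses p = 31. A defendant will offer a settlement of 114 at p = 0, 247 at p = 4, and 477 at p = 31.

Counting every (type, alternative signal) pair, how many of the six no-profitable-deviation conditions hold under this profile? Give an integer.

Weak-case (own payoff 114): to p=4 gives 247 − 57×4 = 19 → no gain ✓; to p=31 gives 477 − 57×31 = -1290 → no gain ✓.
Strong-case (own payoff 477 − 22×31 = -205): to p=0 gives 114 → profitable ✗; to p=4 gives 247 − 22×4 = 159 → profitable ✗.
Moderate-case (own payoff 247 − 41×4 = 83): to p=0 gives 114 → profitable ✗; to p=31 gives 477 − 41×31 = -794 → no gain ✓.
3 of the 6 constraints hold; not an equilibrium.

3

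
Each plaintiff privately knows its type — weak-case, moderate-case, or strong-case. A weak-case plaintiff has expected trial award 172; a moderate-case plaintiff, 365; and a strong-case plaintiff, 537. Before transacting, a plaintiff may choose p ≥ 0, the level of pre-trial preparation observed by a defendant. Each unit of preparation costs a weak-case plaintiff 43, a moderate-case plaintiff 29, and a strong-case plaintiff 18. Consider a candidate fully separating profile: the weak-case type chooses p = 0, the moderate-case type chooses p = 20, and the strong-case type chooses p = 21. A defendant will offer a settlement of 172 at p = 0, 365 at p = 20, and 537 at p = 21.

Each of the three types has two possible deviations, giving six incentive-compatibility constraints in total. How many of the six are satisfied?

Weak-case (own payoff 172): to p=20 gives 365 − 43×20 = -495 → no gain ✓; to p=21 gives 537 − 43×21 = -366 → no gain ✓.
Moderate-case (own payoff 365 − 29×20 = -215): to p=0 gives 172 → profitable ✗; to p=21 gives 537 − 29×21 = -72 → profitable ✗.
Strong-case (own payoff 537 − 18×21 = 159): to p=0 gives 172 → profitable ✗; to p=20 gives 365 − 18×20 = 5 → no gain ✓.
3 of the 6 constraints hold; not an equilibrium.

3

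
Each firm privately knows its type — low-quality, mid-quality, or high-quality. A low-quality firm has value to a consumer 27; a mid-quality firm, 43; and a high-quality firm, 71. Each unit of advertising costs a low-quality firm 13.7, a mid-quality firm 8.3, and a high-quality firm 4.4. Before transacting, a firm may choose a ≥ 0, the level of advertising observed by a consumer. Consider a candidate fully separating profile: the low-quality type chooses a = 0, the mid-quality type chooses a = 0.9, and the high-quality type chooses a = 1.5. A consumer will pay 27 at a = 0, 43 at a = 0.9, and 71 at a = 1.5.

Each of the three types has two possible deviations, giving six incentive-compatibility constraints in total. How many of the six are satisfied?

High-quality (own payoff 71 − 4.4×1.5 = 64.4): to a=0 gives 27 → no gain ✓; to a=0.9 gives 43 − 4.4×0.9 = 39.04 → no gain ✓.
Mid-quality (own payoff 43 − 8.3×0.9 = 35.53): to a=0 gives 27 → no gain ✓; to a=1.5 gives 71 − 8.3×1.5 = 58.55 → profitable ✗.
Low-quality (own payoff 27): to a=0.9 gives 43 − 13.7×0.9 = 30.67 → profitable ✗; to a=1.5 gives 71 − 13.7×1.5 = 50.45 → profitable ✗.
3 of the 6 constraints hold; not an equilibrium.

3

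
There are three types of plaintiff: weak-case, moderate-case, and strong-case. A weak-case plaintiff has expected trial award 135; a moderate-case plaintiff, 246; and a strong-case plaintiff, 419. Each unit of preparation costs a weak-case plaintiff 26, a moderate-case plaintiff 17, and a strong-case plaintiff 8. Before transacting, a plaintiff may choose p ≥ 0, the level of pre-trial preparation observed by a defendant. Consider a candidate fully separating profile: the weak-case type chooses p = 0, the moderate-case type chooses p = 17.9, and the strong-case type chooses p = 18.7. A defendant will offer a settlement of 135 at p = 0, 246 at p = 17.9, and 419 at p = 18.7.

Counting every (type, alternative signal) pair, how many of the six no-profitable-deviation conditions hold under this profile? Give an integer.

4

Moderate-case (own payoff 246 − 17×17.9 = -58.3): to p=0 gives 135 → profitable ✗; to p=18.7 gives 419 − 17×18.7 = 101.1 → profitable ✗.
Weak-case (own payoff 135): to p=17.9 gives 246 − 26×17.9 = -219.4 → no gain ✓; to p=18.7 gives 419 − 26×18.7 = -67.2 → no gain ✓.
Strong-case (own payoff 419 − 8×18.7 = 269.4): to p=0 gives 135 → no gain ✓; to p=17.9 gives 246 − 8×17.9 = 102.8 → no gain ✓.
4 of the 6 constraints hold; not an equilibrium.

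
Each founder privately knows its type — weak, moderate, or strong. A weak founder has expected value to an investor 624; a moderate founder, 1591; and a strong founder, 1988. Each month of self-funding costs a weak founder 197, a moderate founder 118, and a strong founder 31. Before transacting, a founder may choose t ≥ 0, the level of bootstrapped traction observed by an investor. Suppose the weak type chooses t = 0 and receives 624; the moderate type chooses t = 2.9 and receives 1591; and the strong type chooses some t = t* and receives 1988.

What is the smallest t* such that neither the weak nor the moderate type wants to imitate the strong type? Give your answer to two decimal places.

6.92

Moderate type (on-path payoff 1591 − 118×2.9 = 1248.8) won't mimic when 1248.8 ≥ 1988 − 118·t*, i.e. t* ≥ 6.26.
Weak type (on-path payoff 624) won't mimic when 624 ≥ 1988 − 197·t*, i.e. t* ≥ 6.92.
Both must hold, so t* = max(6.92, 6.26) = 6.92. The weak type's constraint binds.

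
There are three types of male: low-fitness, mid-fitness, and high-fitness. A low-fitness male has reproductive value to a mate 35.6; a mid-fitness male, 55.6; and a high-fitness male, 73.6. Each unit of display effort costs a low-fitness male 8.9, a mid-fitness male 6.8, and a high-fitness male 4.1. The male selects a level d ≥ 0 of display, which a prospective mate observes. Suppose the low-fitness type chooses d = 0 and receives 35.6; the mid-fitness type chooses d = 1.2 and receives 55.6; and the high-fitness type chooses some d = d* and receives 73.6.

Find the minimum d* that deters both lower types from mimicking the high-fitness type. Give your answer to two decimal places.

Low-fitness type (on-path payoff 35.6) won't mimic when 35.6 ≥ 73.6 − 8.9·d*, i.e. d* ≥ 4.27.
Mid-fitness type (on-path payoff 55.6 − 6.8×1.2 = 47.44) won't mimic when 47.44 ≥ 73.6 − 6.8·d*, i.e. d* ≥ 3.85.
Both must hold, so d* = max(4.27, 3.85) = 4.27. The low-fitness type's constraint binds.

4.27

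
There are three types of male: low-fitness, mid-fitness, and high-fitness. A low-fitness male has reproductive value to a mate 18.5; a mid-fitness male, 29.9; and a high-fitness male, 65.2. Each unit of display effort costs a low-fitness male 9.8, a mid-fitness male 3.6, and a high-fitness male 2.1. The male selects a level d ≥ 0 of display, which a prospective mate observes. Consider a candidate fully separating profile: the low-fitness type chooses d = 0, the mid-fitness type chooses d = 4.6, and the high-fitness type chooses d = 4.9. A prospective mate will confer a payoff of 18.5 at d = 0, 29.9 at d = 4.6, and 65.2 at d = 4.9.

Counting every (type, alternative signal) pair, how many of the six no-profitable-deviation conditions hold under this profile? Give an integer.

4

Mid-fitness (own payoff 29.9 − 3.6×4.6 = 13.34): to d=0 gives 18.5 → profitable ✗; to d=4.9 gives 65.2 − 3.6×4.9 = 47.56 → profitable ✗.
High-fitness (own payoff 65.2 − 2.1×4.9 = 54.91): to d=0 gives 18.5 → no gain ✓; to d=4.6 gives 29.9 − 2.1×4.6 = 20.24 → no gain ✓.
Low-fitness (own payoff 18.5): to d=4.6 gives 29.9 − 9.8×4.6 = -15.18 → no gain ✓; to d=4.9 gives 65.2 − 9.8×4.9 = 17.18 → no gain ✓.
4 of the 6 constraints hold; not an equilibrium.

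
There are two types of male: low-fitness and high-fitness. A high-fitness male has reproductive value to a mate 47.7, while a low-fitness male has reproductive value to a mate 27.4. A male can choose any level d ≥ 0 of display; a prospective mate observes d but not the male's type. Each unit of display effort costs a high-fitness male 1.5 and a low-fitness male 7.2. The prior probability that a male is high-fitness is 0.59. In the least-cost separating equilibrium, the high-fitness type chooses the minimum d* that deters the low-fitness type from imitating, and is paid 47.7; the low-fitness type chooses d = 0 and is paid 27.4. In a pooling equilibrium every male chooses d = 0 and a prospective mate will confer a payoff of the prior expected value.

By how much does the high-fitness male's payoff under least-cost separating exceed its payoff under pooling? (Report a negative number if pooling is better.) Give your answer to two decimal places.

4.09

Least-cost separating signal: d* solves 27.4 = 47.7 − 7.2·d*, so d* = (47.7 − 27.4)/7.2 ≈ 2.8194.
High-fitness type's separating payoff: 47.7 − 1.5 × d* = 47.7 − 1.5 × (47.7 − 27.4)/7.2 = 47.7 − 30.45/7.2 ≈ 43.4708.
Pooling payoff: 0.59 × 47.7 + 0.41 × 27.4 = 39.377.
Difference: 43.4708 − 39.377 = 4.0938, i.e. 4.09 to two decimal places.
The high-fitness type prefers to separate.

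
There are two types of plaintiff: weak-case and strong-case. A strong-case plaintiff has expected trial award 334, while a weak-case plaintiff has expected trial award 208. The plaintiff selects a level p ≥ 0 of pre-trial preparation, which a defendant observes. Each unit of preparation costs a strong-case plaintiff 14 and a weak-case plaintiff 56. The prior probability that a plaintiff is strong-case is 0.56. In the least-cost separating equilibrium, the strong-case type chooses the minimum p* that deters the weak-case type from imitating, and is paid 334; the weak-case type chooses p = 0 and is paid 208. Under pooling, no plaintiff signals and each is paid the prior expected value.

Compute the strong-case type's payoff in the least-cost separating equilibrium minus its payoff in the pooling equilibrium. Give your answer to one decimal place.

23.9

Least-cost separating signal: p* solves 208 = 334 − 56·p*, so p* = (334 − 208)/56 = 2.25.
Strong-case type's separating payoff: 334 − 14 × p* = 334 − 14 × (334 − 208)/56 = 334 − 1764/56 = 302.5.
Pooling payoff: 0.56 × 334 + 0.44 × 208 = 278.56.
Difference: 302.5 − 278.56 = 23.94, i.e. 23.9 to one decimal place.
The strong-case type prefers to separate.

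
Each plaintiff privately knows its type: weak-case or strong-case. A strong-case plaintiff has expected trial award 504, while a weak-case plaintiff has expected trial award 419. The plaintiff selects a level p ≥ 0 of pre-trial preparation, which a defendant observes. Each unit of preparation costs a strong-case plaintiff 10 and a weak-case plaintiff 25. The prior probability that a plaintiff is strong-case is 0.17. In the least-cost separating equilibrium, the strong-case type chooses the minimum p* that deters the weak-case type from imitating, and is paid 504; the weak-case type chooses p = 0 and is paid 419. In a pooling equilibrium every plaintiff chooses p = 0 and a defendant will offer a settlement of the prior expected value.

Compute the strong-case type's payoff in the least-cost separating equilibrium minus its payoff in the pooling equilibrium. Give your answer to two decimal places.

36.55

Least-cost separating signal: p* solves 419 = 504 − 25·p*, so p* = (504 − 419)/25 = 3.4.
Strong-case type's separating payoff: 504 − 10 × p* = 504 − 10 × (504 − 419)/25 = 504 − 850/25 = 470.
Pooling payoff: 0.17 × 504 + 0.83 × 419 = 433.45.
Difference: 470 − 433.45 = 36.55.
The strong-case type prefers to separate.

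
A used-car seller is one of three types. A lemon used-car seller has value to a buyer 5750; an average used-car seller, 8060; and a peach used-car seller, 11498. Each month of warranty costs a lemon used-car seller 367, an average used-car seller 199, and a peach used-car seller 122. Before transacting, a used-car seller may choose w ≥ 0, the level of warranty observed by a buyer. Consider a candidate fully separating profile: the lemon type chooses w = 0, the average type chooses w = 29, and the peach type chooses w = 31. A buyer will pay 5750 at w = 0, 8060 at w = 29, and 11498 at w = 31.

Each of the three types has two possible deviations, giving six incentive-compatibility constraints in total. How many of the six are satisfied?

Lemon (own payoff 5750): to w=29 gives 8060 − 367×29 = -2583 → no gain ✓; to w=31 gives 11498 − 367×31 = 121 → no gain ✓.
Average (own payoff 8060 − 199×29 = 2289): to w=0 gives 5750 → profitable ✗; to w=31 gives 11498 − 199×31 = 5329 → profitable ✗.
Peach (own payoff 11498 − 122×31 = 7716): to w=0 gives 5750 → no gain ✓; to w=29 gives 8060 − 122×29 = 4522 → no gain ✓.
4 of the 6 constraints hold; not an equilibrium.

4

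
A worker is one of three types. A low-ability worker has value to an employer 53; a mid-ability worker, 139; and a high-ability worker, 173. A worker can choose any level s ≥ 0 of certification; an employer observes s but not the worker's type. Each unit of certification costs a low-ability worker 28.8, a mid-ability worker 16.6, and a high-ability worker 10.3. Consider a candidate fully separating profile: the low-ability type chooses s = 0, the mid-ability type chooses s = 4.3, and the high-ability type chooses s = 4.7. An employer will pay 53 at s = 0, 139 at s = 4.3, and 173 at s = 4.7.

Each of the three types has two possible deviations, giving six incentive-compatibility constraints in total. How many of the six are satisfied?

Mid-ability (own payoff 139 − 16.6×4.3 = 67.62): to s=0 gives 53 → no gain ✓; to s=4.7 gives 173 − 16.6×4.7 = 94.98 → profitable ✗.
Low-ability (own payoff 53): to s=4.3 gives 139 − 28.8×4.3 = 15.16 → no gain ✓; to s=4.7 gives 173 − 28.8×4.7 = 37.64 → no gain ✓.
High-ability (own payoff 173 − 10.3×4.7 = 124.59): to s=0 gives 53 → no gain ✓; to s=4.3 gives 139 − 10.3×4.3 = 94.71 → no gain ✓.
5 of the 6 constraints hold; not an equilibrium.

5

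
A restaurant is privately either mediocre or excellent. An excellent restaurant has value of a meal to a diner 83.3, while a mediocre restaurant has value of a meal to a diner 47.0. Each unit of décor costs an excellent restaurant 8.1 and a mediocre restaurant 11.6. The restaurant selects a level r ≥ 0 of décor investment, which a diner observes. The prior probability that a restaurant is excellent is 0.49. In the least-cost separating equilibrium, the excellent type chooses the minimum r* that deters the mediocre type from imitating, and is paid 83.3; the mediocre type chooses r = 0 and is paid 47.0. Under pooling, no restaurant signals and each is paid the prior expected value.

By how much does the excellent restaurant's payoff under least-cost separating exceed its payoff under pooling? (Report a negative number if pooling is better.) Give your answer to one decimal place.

Least-cost separating signal: r* solves 47.0 = 83.3 − 11.6·r*, so r* = (83.3 − 47.0)/11.6 ≈ 3.1293.
Excellent type's separating payoff: 83.3 − 8.1 × r* = 83.3 − 8.1 × (83.3 − 47.0)/11.6 = 83.3 − 294.03/11.6 ≈ 57.953.
Pooling payoff: 0.49 × 83.3 + 0.51 × 47.0 = 64.787.
Difference: 57.953 − 64.787 = -6.834, i.e. -6.8 to one decimal place.
The excellent type would prefer the pooling outcome.

-6.8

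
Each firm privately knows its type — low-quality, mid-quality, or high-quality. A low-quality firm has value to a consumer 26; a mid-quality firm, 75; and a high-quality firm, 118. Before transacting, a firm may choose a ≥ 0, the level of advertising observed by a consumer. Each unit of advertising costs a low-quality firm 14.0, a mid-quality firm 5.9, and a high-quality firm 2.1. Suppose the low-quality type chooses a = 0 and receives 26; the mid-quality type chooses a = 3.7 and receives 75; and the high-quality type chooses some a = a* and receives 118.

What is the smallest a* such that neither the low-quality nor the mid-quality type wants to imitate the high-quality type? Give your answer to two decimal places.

10.99

Low-quality type (on-path payoff 26) won't mimic when 26 ≥ 118 − 14.0·a*, i.e. a* ≥ 6.57.
Mid-quality type (on-path payoff 75 − 5.9×3.7 = 53.17) won't mimic when 53.17 ≥ 118 − 5.9·a*, i.e. a* ≥ 10.99.
Both must hold, so a* = max(6.57, 10.99) = 10.99. The mid-quality type's constraint binds.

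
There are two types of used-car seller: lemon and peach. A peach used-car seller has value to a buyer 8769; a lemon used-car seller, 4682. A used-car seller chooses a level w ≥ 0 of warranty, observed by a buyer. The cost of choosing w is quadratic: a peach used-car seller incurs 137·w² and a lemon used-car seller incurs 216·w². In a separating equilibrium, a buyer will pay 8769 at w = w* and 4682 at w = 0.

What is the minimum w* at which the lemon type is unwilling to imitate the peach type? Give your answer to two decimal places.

4.35

The lemon type at w = 0 receives 4682; imitating at w* yields 8769 − 216·w*².
Indifference: 4682 = 8769 − 216·w*², so w*² = (8769 − 4682) / 216 ≈ 18.9213.
w* = √18.9213 ≈ 4.35.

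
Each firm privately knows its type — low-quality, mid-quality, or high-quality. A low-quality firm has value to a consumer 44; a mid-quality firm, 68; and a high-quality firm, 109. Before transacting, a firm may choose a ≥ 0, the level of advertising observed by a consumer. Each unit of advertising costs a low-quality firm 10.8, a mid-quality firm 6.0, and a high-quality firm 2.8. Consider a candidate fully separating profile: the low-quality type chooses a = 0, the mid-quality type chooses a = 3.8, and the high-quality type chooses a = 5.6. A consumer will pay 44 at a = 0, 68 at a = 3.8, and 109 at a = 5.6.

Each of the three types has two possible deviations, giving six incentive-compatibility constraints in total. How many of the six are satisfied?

High-quality (own payoff 109 − 2.8×5.6 = 93.32): to a=0 gives 44 → no gain ✓; to a=3.8 gives 68 − 2.8×3.8 = 57.36 → no gain ✓.
Low-quality (own payoff 44): to a=3.8 gives 68 − 10.8×3.8 = 26.96 → no gain ✓; to a=5.6 gives 109 − 10.8×5.6 = 48.52 → profitable ✗.
Mid-quality (own payoff 68 − 6.0×3.8 = 45.2): to a=0 gives 44 → no gain ✓; to a=5.6 gives 109 − 6.0×5.6 = 75.4 → profitable ✗.
4 of the 6 constraints hold; not an equilibrium.

4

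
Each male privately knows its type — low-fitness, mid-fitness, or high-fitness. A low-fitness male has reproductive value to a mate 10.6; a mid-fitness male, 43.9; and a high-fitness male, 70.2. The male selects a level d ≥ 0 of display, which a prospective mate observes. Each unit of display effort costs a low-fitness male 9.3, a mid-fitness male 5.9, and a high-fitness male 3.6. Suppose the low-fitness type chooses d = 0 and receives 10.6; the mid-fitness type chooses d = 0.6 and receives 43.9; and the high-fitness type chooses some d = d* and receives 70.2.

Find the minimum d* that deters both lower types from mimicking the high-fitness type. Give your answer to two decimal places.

Mid-fitness type (on-path payoff 43.9 − 5.9×0.6 = 40.36) won't mimic when 40.36 ≥ 70.2 − 5.9·d*, i.e. d* ≥ 5.06.
Low-fitness type (on-path payoff 10.6) won't mimic when 10.6 ≥ 70.2 − 9.3·d*, i.e. d* ≥ 6.41.
Both must hold, so d* = max(6.41, 5.06) = 6.41. The low-fitness type's constraint binds.

6.41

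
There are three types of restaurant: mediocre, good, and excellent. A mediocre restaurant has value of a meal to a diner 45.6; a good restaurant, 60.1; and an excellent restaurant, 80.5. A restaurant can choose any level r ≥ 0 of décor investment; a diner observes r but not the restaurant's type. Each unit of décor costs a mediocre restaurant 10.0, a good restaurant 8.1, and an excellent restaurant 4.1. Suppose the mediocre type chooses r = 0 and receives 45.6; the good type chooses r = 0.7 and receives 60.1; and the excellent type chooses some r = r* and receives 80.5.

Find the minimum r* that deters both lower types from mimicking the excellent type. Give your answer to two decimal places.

3.49

Good type (on-path payoff 60.1 − 8.1×0.7 = 54.43) won't mimic when 54.43 ≥ 80.5 − 8.1·r*, i.e. r* ≥ 3.22.
Mediocre type (on-path payoff 45.6) won't mimic when 45.6 ≥ 80.5 − 10.0·r*, i.e. r* ≥ 3.49.
Both must hold, so r* = max(3.49, 3.22) = 3.49. The mediocre type's constraint binds.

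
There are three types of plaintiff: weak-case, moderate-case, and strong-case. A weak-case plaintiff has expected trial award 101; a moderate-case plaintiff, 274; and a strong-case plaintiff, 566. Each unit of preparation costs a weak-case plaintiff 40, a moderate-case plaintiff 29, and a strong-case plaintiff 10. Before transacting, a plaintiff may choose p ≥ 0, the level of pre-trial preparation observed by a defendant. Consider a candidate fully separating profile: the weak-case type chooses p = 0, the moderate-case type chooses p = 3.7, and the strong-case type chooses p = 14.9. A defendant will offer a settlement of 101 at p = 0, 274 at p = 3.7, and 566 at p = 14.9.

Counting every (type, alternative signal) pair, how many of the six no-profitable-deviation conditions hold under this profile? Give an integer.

5

Weak-case (own payoff 101): to p=3.7 gives 274 − 40×3.7 = 126 → profitable ✗; to p=14.9 gives 566 − 40×14.9 = -30 → no gain ✓.
Strong-case (own payoff 566 − 10×14.9 = 417): to p=0 gives 101 → no gain ✓; to p=3.7 gives 274 − 10×3.7 = 237 → no gain ✓.
Moderate-case (own payoff 274 − 29×3.7 = 166.7): to p=0 gives 101 → no gain ✓; to p=14.9 gives 566 − 29×14.9 = 133.9 → no gain ✓.
5 of the 6 constraints hold; not an equilibrium.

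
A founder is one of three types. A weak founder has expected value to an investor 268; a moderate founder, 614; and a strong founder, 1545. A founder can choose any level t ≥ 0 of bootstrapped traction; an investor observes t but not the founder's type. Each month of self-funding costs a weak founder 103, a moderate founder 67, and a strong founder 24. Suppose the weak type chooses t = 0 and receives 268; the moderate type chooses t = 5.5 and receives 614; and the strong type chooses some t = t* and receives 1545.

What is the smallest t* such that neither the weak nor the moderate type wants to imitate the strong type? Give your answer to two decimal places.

19.40

Moderate type (on-path payoff 614 − 67×5.5 = 245.5) won't mimic when 245.5 ≥ 1545 − 67·t*, i.e. t* ≥ 19.40.
Weak type (on-path payoff 268) won't mimic when 268 ≥ 1545 − 103·t*, i.e. t* ≥ 12.40.
Both must hold, so t* = max(12.40, 19.40) = 19.40. The moderate type's constraint binds.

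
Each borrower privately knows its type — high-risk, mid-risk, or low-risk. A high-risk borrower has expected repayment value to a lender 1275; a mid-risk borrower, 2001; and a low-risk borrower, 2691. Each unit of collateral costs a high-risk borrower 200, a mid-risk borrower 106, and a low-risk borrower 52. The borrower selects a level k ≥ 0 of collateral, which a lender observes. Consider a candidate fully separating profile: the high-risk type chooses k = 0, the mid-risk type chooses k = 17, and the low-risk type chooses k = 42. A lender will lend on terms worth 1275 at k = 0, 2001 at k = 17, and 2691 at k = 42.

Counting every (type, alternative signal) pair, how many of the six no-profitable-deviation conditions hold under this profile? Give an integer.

Low-risk (own payoff 2691 − 52×42 = 507): to k=0 gives 1275 → profitable ✗; to k=17 gives 2001 − 52×17 = 1117 → profitable ✗.
High-risk (own payoff 1275): to k=17 gives 2001 − 200×17 = -1399 → no gain ✓; to k=42 gives 2691 − 200×42 = -5709 → no gain ✓.
Mid-risk (own payoff 2001 − 106×17 = 199): to k=0 gives 1275 → profitable ✗; to k=42 gives 2691 − 106×42 = -1761 → no gain ✓.
3 of the 6 constraints hold; not an equilibrium.

3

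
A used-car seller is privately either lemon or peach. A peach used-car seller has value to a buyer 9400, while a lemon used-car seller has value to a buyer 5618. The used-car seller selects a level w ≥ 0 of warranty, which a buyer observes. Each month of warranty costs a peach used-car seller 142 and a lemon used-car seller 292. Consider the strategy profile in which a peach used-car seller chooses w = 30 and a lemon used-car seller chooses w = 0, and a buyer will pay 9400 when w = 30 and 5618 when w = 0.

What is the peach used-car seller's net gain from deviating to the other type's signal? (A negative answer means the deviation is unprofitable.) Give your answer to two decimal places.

Playing w = 30 the peach used-car seller receives 9400 − 142 × 30 = 5140.
Deviating to w = 0 yields 5618 instead.
Gain from deviating: 5618 − 5140 = 478.00.
The gain is positive, so the peach type's incentive-compatibility constraint is violated — this profile is not a separating equilibrium.

478.00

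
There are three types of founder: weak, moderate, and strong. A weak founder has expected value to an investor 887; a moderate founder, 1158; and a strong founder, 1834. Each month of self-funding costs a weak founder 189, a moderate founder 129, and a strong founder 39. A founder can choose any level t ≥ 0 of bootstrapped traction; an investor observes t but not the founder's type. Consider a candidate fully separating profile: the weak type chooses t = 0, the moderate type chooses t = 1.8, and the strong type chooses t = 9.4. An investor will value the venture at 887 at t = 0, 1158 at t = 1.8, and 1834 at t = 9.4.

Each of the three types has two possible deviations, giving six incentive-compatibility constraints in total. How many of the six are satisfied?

Moderate (own payoff 1158 − 129×1.8 = 925.8): to t=0 gives 887 → no gain ✓; to t=9.4 gives 1834 − 129×9.4 = 621.4 → no gain ✓.
Strong (own payoff 1834 − 39×9.4 = 1467.4): to t=0 gives 887 → no gain ✓; to t=1.8 gives 1158 − 39×1.8 = 1087.8 → no gain ✓.
Weak (own payoff 887): to t=1.8 gives 1158 − 189×1.8 = 817.8 → no gain ✓; to t=9.4 gives 1834 − 189×9.4 = 57.4 → no gain ✓.
6 of the 6 constraints hold; this profile is a separating equilibrium.

6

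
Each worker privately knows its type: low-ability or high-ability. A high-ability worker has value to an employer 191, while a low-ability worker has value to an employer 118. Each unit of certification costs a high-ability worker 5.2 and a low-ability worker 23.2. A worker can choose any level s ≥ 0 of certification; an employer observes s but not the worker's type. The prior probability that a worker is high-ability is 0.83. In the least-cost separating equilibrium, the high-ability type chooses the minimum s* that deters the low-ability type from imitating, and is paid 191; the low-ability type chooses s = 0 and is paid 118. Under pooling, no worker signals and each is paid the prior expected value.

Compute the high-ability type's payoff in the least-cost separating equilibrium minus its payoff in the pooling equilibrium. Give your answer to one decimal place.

Least-cost separating signal: s* solves 118 = 191 − 23.2·s*, so s* = (191 − 118)/23.2 ≈ 3.1466.
High-ability type's separating payoff: 191 − 5.2 × s* = 191 − 5.2 × (191 − 118)/23.2 = 191 − 379.6/23.2 ≈ 174.638.
Pooling payoff: 0.83 × 191 + 0.17 × 118 = 178.59.
Difference: 174.638 − 178.59 = -3.952, i.e. -4.0 to one decimal place.
The high-ability type would prefer the pooling outcome.

-4.0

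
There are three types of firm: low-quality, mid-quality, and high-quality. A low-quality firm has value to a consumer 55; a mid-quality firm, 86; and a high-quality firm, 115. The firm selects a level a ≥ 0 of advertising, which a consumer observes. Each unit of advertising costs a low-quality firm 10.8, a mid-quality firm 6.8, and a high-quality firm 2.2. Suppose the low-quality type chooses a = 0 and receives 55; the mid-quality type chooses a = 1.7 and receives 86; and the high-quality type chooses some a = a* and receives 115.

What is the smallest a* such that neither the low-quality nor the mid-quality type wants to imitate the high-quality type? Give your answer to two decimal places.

Mid-quality type (on-path payoff 86 − 6.8×1.7 = 74.44) won't mimic when 74.44 ≥ 115 − 6.8·a*, i.e. a* ≥ 5.96.
Low-quality type (on-path payoff 55) won't mimic when 55 ≥ 115 − 10.8·a*, i.e. a* ≥ 5.56.
Both must hold, so a* = max(5.56, 5.96) = 5.96. The mid-quality type's constraint binds.

5.96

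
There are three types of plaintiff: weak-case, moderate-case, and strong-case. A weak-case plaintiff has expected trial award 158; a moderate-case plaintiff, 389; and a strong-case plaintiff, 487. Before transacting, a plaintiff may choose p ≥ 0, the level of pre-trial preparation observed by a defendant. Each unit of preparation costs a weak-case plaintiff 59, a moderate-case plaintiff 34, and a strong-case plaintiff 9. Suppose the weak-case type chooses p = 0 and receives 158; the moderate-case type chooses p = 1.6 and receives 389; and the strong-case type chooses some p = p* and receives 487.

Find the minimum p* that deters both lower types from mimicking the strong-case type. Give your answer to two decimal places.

5.58

Weak-case type (on-path payoff 158) won't mimic when 158 ≥ 487 − 59·p*, i.e. p* ≥ 5.58.
Moderate-case type (on-path payoff 389 − 34×1.6 = 334.6) won't mimic when 334.6 ≥ 487 − 34·p*, i.e. p* ≥ 4.48.
Both must hold, so p* = max(5.58, 4.48) = 5.58. The weak-case type's constraint binds.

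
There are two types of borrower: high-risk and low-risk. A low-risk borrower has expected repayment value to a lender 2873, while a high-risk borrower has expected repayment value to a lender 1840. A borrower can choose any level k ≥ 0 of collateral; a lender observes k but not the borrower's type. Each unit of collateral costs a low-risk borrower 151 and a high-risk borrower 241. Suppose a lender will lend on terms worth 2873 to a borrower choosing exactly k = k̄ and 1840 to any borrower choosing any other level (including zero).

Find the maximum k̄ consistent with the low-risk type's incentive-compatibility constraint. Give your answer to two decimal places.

Choosing k̄ yields the low-risk type 2873 − 151·k̄; choosing zero yields 1840.
The low-risk type is indifferent at 2873 − 151·k̄ = 1840, i.e. k̄ = (2873 − 1840) / 151 ≈ 6.84.
For any k̄ above 6.84 the low-risk type would rather pool at zero, so separation collapses.

6.84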